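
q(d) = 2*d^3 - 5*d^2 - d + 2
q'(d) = 6*d^2 - 10*d - 1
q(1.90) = -4.23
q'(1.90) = 1.66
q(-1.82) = -24.80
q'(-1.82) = 37.07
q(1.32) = -3.43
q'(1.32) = -3.75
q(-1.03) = -4.46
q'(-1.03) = 15.67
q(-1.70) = -20.58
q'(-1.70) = 33.34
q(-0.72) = -0.62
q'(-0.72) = 9.31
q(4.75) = 98.78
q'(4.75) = 86.88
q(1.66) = -4.29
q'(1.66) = -1.07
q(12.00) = 2726.00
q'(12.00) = 743.00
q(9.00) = 1046.00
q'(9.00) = 395.00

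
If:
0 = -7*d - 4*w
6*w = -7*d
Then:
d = 0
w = 0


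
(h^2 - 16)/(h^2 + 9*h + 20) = (h - 4)/(h + 5)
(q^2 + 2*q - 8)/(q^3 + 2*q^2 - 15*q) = (q^2 + 2*q - 8)/(q*(q^2 + 2*q - 15))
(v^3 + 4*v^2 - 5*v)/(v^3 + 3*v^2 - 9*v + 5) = v/(v - 1)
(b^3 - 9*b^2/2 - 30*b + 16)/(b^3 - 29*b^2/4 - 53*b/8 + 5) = 4*(b + 4)/(4*b + 5)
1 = 1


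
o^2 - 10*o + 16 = (o - 8)*(o - 2)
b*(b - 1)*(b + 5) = b^3 + 4*b^2 - 5*b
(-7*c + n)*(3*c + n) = -21*c^2 - 4*c*n + n^2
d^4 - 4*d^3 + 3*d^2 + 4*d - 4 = (d - 2)^2*(d - 1)*(d + 1)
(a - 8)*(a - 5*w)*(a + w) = a^3 - 4*a^2*w - 8*a^2 - 5*a*w^2 + 32*a*w + 40*w^2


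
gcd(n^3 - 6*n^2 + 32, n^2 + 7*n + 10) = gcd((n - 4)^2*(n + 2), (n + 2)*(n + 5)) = n + 2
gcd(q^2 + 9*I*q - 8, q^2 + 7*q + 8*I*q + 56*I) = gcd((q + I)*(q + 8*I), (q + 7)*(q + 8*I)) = q + 8*I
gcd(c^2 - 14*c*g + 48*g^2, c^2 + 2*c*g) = 1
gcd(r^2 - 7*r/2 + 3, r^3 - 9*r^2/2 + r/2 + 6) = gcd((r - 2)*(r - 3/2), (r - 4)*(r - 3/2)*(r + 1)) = r - 3/2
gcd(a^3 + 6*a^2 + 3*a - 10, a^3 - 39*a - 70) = a^2 + 7*a + 10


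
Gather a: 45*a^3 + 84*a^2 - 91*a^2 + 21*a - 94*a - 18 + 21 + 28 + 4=45*a^3 - 7*a^2 - 73*a + 35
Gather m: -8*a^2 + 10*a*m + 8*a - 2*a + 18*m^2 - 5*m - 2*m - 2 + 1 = -8*a^2 + 6*a + 18*m^2 + m*(10*a - 7) - 1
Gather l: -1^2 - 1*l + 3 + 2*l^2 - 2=2*l^2 - l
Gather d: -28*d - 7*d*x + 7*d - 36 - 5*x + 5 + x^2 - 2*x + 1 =d*(-7*x - 21) + x^2 - 7*x - 30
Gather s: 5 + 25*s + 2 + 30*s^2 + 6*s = 30*s^2 + 31*s + 7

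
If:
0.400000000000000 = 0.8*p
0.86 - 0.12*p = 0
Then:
No Solution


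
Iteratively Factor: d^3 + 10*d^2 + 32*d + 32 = (d + 2)*(d^2 + 8*d + 16) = (d + 2)*(d + 4)*(d + 4)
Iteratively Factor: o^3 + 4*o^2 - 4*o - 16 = (o + 4)*(o^2 - 4) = (o + 2)*(o + 4)*(o - 2)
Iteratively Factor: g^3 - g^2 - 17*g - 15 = (g - 5)*(g^2 + 4*g + 3) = (g - 5)*(g + 3)*(g + 1)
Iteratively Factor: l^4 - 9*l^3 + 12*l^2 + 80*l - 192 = (l + 3)*(l^3 - 12*l^2 + 48*l - 64) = (l - 4)*(l + 3)*(l^2 - 8*l + 16) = (l - 4)^2*(l + 3)*(l - 4)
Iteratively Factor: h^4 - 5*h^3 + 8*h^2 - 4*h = (h - 2)*(h^3 - 3*h^2 + 2*h) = (h - 2)^2*(h^2 - h) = (h - 2)^2*(h - 1)*(h)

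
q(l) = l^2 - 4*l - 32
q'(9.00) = 14.00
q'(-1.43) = -6.86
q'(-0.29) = -4.58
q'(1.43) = -1.14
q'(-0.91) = -5.82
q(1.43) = -35.68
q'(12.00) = 20.00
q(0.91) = -34.81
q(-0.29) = -30.76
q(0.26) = -32.97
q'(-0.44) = -4.88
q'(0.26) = -3.48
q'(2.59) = 1.18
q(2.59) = -35.65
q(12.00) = 64.00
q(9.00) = 13.00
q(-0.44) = -30.05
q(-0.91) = -27.53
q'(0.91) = -2.18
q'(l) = 2*l - 4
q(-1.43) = -24.24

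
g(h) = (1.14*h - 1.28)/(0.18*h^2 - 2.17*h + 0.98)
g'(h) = (2.17 - 0.36*h)*(1.14*h - 1.28)/(0.18*h^2 - 2.17*h + 0.98)^2 + 1.14/(0.18*h^2 - 2.17*h + 0.98)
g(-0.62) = -0.83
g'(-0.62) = -0.35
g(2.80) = -0.52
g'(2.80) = -0.15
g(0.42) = -7.98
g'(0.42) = -149.25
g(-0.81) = -0.77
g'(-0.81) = -0.27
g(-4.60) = -0.44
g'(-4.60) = -0.04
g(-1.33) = -0.67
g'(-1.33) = -0.15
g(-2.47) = -0.55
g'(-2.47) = -0.07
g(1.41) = -0.19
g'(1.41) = -0.48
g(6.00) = -1.00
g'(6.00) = -0.20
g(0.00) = -1.31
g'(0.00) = -1.73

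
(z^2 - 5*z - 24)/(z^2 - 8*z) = (z + 3)/z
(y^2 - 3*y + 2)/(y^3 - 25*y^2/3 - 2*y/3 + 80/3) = 3*(y - 1)/(3*y^2 - 19*y - 40)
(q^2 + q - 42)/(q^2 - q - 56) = (q - 6)/(q - 8)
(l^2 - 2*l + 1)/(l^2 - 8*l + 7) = (l - 1)/(l - 7)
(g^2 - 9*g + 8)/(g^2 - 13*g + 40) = (g - 1)/(g - 5)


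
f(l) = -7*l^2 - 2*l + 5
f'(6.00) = -86.00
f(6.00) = -259.00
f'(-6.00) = 82.00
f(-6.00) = -235.00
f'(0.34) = -6.76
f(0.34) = 3.51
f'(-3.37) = 45.18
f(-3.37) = -67.76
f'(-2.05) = 26.70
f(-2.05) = -20.32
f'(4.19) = -60.66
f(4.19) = -126.27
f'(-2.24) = 29.36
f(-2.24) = -25.64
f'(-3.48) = 46.72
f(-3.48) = -72.81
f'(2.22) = -33.08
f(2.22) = -33.94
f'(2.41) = -35.74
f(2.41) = -40.48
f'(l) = -14*l - 2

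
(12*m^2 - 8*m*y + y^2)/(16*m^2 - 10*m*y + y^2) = (-6*m + y)/(-8*m + y)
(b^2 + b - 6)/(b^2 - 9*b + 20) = (b^2 + b - 6)/(b^2 - 9*b + 20)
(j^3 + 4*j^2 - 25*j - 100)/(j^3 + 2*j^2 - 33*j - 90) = (j^2 - j - 20)/(j^2 - 3*j - 18)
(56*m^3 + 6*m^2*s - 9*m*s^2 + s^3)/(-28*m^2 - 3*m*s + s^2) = (-8*m^2 - 2*m*s + s^2)/(4*m + s)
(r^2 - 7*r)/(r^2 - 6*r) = (r - 7)/(r - 6)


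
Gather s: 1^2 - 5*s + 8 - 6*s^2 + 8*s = -6*s^2 + 3*s + 9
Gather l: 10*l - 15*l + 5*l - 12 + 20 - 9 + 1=0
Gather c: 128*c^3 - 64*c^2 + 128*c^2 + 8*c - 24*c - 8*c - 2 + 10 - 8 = 128*c^3 + 64*c^2 - 24*c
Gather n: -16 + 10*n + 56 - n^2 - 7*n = -n^2 + 3*n + 40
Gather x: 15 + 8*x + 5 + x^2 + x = x^2 + 9*x + 20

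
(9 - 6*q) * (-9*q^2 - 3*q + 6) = 54*q^3 - 63*q^2 - 63*q + 54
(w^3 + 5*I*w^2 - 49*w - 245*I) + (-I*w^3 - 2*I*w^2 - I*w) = w^3 - I*w^3 + 3*I*w^2 - 49*w - I*w - 245*I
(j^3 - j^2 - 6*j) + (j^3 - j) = 2*j^3 - j^2 - 7*j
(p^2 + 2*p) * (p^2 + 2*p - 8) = p^4 + 4*p^3 - 4*p^2 - 16*p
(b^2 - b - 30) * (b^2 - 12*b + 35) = b^4 - 13*b^3 + 17*b^2 + 325*b - 1050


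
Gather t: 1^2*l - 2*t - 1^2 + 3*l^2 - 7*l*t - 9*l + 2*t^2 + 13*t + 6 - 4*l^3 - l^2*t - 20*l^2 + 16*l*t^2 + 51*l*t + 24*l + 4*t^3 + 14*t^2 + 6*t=-4*l^3 - 17*l^2 + 16*l + 4*t^3 + t^2*(16*l + 16) + t*(-l^2 + 44*l + 17) + 5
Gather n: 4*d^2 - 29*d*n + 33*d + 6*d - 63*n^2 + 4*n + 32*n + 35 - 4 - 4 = 4*d^2 + 39*d - 63*n^2 + n*(36 - 29*d) + 27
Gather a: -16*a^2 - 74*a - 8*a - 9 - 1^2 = -16*a^2 - 82*a - 10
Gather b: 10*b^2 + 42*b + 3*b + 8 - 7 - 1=10*b^2 + 45*b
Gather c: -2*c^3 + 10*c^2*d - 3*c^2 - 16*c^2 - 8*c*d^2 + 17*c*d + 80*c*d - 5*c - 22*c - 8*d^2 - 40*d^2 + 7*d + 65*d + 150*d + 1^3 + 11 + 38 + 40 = -2*c^3 + c^2*(10*d - 19) + c*(-8*d^2 + 97*d - 27) - 48*d^2 + 222*d + 90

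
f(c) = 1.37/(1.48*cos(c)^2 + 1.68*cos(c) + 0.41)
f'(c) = 1.37*(2.96*sin(c)*cos(c) + 1.68*sin(c))/(1.48*cos(c)^2 + 1.68*cos(c) + 0.41)^2 = (4.0552*cos(c) + 2.3016)*sin(c)/(1.48*cos(c)^2 + 1.68*cos(c) + 0.41)^2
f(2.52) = 61.27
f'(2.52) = -1159.08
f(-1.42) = 1.97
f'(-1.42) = -5.94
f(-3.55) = 11.94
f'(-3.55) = -42.84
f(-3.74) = 42.46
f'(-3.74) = -567.52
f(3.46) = 9.17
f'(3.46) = 21.74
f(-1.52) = 2.74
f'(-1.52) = -10.05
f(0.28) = 0.40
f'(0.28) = 0.15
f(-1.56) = 3.20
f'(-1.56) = -12.78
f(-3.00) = 6.94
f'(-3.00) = 6.21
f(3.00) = 6.94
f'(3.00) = -6.21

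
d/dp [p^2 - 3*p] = 2*p - 3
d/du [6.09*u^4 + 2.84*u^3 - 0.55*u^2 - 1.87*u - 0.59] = 24.36*u^3 + 8.52*u^2 - 1.1*u - 1.87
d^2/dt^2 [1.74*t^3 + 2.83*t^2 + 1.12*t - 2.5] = 10.44*t + 5.66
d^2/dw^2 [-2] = 0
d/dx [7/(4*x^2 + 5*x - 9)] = 7*(-8*x - 5)/(4*x^2 + 5*x - 9)^2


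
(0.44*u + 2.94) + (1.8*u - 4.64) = 2.24*u - 1.7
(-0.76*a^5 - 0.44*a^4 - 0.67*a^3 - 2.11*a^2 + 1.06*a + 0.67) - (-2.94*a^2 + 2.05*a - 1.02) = -0.76*a^5 - 0.44*a^4 - 0.67*a^3 + 0.83*a^2 - 0.99*a + 1.69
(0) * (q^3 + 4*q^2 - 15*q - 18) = 0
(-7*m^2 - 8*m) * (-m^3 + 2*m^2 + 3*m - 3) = 7*m^5 - 6*m^4 - 37*m^3 - 3*m^2 + 24*m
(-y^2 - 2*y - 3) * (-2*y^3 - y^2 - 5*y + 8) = 2*y^5 + 5*y^4 + 13*y^3 + 5*y^2 - y - 24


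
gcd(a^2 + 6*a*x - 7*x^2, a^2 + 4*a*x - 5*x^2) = -a + x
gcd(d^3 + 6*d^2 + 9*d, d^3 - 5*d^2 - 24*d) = d^2 + 3*d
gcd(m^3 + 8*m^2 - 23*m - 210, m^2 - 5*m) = m - 5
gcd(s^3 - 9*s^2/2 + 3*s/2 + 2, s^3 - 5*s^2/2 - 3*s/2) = s + 1/2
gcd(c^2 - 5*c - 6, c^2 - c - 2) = c + 1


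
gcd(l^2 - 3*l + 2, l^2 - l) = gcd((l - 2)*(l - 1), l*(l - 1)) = l - 1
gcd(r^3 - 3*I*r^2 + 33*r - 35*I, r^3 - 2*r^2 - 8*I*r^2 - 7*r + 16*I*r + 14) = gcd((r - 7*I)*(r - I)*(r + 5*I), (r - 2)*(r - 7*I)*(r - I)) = r^2 - 8*I*r - 7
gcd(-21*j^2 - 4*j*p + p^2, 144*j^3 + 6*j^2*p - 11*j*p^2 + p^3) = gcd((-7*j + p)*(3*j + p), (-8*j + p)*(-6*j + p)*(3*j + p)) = 3*j + p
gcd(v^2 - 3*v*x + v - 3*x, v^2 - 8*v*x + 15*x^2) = -v + 3*x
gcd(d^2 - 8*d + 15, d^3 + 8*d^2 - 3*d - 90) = d - 3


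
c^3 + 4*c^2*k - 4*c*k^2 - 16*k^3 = (c - 2*k)*(c + 2*k)*(c + 4*k)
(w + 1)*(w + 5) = w^2 + 6*w + 5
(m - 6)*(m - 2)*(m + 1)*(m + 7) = m^4 - 45*m^2 + 40*m + 84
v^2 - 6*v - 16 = (v - 8)*(v + 2)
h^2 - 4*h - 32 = (h - 8)*(h + 4)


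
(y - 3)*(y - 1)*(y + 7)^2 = y^4 + 10*y^3 - 4*y^2 - 154*y + 147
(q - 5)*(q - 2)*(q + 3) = q^3 - 4*q^2 - 11*q + 30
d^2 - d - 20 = (d - 5)*(d + 4)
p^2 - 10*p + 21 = (p - 7)*(p - 3)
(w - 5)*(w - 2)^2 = w^3 - 9*w^2 + 24*w - 20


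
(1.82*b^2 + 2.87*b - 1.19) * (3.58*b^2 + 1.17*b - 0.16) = 6.5156*b^4 + 12.404*b^3 - 1.1935*b^2 - 1.8515*b + 0.1904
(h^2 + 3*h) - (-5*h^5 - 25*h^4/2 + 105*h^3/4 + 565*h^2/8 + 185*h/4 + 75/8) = 5*h^5 + 25*h^4/2 - 105*h^3/4 - 557*h^2/8 - 173*h/4 - 75/8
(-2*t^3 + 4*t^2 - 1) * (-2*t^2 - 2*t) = 4*t^5 - 4*t^4 - 8*t^3 + 2*t^2 + 2*t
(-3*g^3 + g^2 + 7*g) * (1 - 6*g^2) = 18*g^5 - 6*g^4 - 45*g^3 + g^2 + 7*g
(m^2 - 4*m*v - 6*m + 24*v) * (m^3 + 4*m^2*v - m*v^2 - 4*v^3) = m^5 - 6*m^4 - 17*m^3*v^2 + 102*m^2*v^2 + 16*m*v^4 - 96*v^4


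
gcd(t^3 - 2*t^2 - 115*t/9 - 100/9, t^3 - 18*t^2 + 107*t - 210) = t - 5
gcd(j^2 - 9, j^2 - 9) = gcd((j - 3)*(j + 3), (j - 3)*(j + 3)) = j^2 - 9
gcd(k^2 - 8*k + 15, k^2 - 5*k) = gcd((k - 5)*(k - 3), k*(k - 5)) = k - 5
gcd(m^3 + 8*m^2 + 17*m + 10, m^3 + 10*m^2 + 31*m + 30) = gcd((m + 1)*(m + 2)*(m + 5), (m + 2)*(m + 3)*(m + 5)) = m^2 + 7*m + 10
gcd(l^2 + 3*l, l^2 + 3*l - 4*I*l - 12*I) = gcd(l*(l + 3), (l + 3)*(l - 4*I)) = l + 3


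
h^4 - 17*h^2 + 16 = (h - 4)*(h - 1)*(h + 1)*(h + 4)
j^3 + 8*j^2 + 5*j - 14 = (j - 1)*(j + 2)*(j + 7)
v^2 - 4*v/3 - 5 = (v - 3)*(v + 5/3)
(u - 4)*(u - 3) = u^2 - 7*u + 12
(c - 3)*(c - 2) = c^2 - 5*c + 6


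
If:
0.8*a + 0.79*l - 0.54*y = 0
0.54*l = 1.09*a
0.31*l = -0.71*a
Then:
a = 0.00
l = 0.00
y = 0.00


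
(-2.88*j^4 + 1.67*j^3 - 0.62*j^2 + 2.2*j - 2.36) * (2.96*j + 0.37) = -8.5248*j^5 + 3.8776*j^4 - 1.2173*j^3 + 6.2826*j^2 - 6.1716*j - 0.8732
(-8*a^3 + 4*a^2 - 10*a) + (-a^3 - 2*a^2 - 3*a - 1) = -9*a^3 + 2*a^2 - 13*a - 1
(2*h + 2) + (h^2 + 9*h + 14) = h^2 + 11*h + 16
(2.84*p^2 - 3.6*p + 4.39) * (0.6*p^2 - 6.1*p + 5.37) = 1.704*p^4 - 19.484*p^3 + 39.8448*p^2 - 46.111*p + 23.5743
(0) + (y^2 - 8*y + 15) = y^2 - 8*y + 15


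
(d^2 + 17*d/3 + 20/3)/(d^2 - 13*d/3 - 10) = (d + 4)/(d - 6)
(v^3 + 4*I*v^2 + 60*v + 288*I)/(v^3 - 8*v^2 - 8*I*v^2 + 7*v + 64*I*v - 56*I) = (v^2 + 12*I*v - 36)/(v^2 - 8*v + 7)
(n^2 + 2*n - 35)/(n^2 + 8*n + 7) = (n - 5)/(n + 1)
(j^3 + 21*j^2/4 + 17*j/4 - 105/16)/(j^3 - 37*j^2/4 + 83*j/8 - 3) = (4*j^2 + 24*j + 35)/(2*(2*j^2 - 17*j + 8))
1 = 1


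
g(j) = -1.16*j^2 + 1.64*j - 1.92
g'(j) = 1.64 - 2.32*j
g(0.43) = -1.43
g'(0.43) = 0.64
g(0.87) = -1.37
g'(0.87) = -0.38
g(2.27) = -4.17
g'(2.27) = -3.63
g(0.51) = -1.39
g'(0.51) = 0.46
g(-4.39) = -31.48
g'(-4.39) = 11.82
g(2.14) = -3.72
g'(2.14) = -3.32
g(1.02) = -1.45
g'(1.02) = -0.73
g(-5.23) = -42.23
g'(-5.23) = 13.77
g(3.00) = -7.44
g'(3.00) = -5.32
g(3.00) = -7.44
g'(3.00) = -5.32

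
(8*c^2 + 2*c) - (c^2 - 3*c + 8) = 7*c^2 + 5*c - 8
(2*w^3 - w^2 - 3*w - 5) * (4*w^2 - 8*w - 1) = 8*w^5 - 20*w^4 - 6*w^3 + 5*w^2 + 43*w + 5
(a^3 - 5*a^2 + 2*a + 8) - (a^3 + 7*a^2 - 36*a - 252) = -12*a^2 + 38*a + 260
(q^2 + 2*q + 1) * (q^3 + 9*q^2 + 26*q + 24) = q^5 + 11*q^4 + 45*q^3 + 85*q^2 + 74*q + 24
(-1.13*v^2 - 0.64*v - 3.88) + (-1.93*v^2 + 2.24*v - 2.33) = -3.06*v^2 + 1.6*v - 6.21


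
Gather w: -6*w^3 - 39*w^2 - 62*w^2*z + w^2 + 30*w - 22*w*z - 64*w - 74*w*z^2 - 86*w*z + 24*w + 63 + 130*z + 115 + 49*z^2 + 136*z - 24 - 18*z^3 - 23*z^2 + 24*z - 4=-6*w^3 + w^2*(-62*z - 38) + w*(-74*z^2 - 108*z - 10) - 18*z^3 + 26*z^2 + 290*z + 150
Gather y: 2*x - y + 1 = 2*x - y + 1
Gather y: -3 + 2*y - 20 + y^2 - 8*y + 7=y^2 - 6*y - 16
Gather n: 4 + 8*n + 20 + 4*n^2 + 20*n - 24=4*n^2 + 28*n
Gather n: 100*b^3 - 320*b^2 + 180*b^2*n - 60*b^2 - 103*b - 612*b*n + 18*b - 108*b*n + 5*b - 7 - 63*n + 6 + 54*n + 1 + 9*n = 100*b^3 - 380*b^2 - 80*b + n*(180*b^2 - 720*b)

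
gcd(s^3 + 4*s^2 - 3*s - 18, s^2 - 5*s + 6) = s - 2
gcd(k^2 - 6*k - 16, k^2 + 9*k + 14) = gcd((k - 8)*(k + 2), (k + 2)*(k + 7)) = k + 2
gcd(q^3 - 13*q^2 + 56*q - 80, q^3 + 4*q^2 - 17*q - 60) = q - 4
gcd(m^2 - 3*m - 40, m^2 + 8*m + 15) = m + 5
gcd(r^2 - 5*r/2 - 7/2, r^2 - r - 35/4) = r - 7/2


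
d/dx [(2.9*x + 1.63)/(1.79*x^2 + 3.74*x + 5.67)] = (-5.191*x^2 - 5.8354*x + 10.3468)/(3.2041*x^4 + 13.3892*x^3 + 34.2862*x^2 + 42.4116*x + 32.1489)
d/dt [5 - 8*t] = -8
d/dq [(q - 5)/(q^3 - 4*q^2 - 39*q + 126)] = (q^3 - 4*q^2 - 39*q + (q - 5)*(-3*q^2 + 8*q + 39) + 126)/(q^3 - 4*q^2 - 39*q + 126)^2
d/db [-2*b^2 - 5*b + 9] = -4*b - 5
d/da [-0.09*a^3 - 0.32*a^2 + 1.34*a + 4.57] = -0.27*a^2 - 0.64*a + 1.34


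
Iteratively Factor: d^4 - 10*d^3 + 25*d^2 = (d - 5)*(d^3 - 5*d^2) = (d - 5)^2*(d^2) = d*(d - 5)^2*(d)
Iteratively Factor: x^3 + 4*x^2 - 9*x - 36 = (x - 3)*(x^2 + 7*x + 12) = (x - 3)*(x + 4)*(x + 3)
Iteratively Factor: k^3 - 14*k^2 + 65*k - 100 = (k - 5)*(k^2 - 9*k + 20) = (k - 5)^2*(k - 4)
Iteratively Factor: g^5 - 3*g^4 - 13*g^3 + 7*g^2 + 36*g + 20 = (g - 2)*(g^4 - g^3 - 15*g^2 - 23*g - 10) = (g - 2)*(g + 2)*(g^3 - 3*g^2 - 9*g - 5) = (g - 2)*(g + 1)*(g + 2)*(g^2 - 4*g - 5) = (g - 2)*(g + 1)^2*(g + 2)*(g - 5)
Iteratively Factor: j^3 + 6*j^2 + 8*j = (j + 2)*(j^2 + 4*j) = (j + 2)*(j + 4)*(j)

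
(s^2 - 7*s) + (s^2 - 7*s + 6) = 2*s^2 - 14*s + 6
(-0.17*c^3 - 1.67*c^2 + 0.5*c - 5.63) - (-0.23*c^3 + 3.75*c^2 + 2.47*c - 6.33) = 0.06*c^3 - 5.42*c^2 - 1.97*c + 0.7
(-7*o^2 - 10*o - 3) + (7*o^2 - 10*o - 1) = -20*o - 4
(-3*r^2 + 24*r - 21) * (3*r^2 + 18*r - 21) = -9*r^4 + 18*r^3 + 432*r^2 - 882*r + 441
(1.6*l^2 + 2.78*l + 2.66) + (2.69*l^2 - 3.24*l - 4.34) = 4.29*l^2 - 0.46*l - 1.68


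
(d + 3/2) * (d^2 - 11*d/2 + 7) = d^3 - 4*d^2 - 5*d/4 + 21/2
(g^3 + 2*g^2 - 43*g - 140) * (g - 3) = g^4 - g^3 - 49*g^2 - 11*g + 420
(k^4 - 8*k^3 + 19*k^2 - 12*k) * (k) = k^5 - 8*k^4 + 19*k^3 - 12*k^2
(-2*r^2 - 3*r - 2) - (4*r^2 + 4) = -6*r^2 - 3*r - 6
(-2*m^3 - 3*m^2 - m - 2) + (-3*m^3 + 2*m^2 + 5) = -5*m^3 - m^2 - m + 3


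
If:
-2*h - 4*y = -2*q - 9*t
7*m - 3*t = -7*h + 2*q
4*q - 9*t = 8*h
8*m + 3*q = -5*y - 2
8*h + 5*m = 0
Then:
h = 200/3013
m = -320/3013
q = -4/131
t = -656/9039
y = -638/3013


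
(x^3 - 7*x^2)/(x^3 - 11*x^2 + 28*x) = x/(x - 4)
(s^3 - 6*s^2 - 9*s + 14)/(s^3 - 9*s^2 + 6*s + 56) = (s - 1)/(s - 4)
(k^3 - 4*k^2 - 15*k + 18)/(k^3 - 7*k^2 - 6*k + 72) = (k - 1)/(k - 4)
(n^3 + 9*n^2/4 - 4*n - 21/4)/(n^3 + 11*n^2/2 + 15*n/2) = (4*n^2 - 3*n - 7)/(2*n*(2*n + 5))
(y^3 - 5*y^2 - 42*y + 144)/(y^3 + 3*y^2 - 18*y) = (y - 8)/y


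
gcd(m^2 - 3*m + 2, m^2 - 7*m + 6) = m - 1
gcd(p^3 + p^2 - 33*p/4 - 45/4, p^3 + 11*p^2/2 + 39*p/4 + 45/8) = p^2 + 4*p + 15/4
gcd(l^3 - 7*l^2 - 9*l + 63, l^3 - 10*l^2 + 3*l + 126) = l^2 - 4*l - 21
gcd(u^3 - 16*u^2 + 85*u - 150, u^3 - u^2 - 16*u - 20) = u - 5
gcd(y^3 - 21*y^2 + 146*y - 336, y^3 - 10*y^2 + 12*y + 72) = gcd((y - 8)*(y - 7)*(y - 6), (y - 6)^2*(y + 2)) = y - 6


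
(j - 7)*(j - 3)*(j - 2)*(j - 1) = j^4 - 13*j^3 + 53*j^2 - 83*j + 42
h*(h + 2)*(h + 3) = h^3 + 5*h^2 + 6*h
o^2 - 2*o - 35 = (o - 7)*(o + 5)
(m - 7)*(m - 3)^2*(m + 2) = m^4 - 11*m^3 + 25*m^2 + 39*m - 126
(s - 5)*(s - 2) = s^2 - 7*s + 10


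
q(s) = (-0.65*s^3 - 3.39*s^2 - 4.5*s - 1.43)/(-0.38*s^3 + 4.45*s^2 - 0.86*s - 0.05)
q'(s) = (-1.95*s^2 - 6.78*s - 4.5)/(-0.38*s^3 + 4.45*s^2 - 0.86*s - 0.05) + (1.14*s^2 - 8.9*s + 0.86)*(-0.65*s^3 - 3.39*s^2 - 4.5*s - 1.43)/(-0.38*s^3 + 4.45*s^2 - 0.86*s - 0.05)^2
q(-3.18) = -0.01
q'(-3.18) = -0.05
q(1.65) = -2.35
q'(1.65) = 0.47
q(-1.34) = 0.01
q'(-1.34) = 0.12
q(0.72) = -4.46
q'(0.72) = 7.83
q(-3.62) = 0.02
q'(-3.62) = -0.06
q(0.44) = -10.28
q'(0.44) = 53.15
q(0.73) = -4.38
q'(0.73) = 7.47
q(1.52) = -2.42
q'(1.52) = 0.66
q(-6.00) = 0.18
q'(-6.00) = -0.07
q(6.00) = -3.99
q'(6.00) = -0.95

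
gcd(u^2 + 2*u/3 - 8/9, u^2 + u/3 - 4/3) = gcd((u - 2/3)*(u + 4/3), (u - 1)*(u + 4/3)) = u + 4/3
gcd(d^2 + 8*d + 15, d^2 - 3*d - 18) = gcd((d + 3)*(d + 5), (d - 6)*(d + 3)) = d + 3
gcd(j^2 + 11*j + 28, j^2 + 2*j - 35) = j + 7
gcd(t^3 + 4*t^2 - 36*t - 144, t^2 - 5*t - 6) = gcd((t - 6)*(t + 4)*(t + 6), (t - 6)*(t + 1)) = t - 6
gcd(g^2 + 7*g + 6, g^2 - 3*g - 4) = g + 1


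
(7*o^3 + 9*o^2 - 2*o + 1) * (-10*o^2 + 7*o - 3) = -70*o^5 - 41*o^4 + 62*o^3 - 51*o^2 + 13*o - 3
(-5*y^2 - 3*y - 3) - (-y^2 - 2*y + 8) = -4*y^2 - y - 11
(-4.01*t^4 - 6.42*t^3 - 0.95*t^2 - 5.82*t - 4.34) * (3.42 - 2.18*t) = 8.7418*t^5 + 0.281400000000003*t^4 - 19.8854*t^3 + 9.4386*t^2 - 10.4432*t - 14.8428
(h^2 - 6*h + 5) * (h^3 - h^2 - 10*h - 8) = h^5 - 7*h^4 + h^3 + 47*h^2 - 2*h - 40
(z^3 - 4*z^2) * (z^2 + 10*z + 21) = z^5 + 6*z^4 - 19*z^3 - 84*z^2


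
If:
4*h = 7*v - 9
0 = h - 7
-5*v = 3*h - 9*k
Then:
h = 7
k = 332/63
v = 37/7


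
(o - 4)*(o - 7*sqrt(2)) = o^2 - 7*sqrt(2)*o - 4*o + 28*sqrt(2)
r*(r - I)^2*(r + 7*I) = r^4 + 5*I*r^3 + 13*r^2 - 7*I*r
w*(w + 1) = w^2 + w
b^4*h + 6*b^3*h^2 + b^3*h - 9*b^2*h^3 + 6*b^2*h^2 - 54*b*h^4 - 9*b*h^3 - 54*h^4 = (b - 3*h)*(b + 3*h)*(b + 6*h)*(b*h + h)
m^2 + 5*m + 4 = (m + 1)*(m + 4)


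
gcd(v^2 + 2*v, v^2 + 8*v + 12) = v + 2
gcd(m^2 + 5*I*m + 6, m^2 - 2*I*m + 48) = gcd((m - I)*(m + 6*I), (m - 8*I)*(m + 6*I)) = m + 6*I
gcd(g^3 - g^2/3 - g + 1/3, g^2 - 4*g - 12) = 1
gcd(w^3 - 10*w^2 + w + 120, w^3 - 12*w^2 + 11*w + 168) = w^2 - 5*w - 24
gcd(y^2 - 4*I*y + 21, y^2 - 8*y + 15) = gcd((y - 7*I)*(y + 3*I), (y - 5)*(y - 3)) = 1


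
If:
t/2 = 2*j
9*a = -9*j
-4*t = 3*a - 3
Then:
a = -3/13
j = 3/13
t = 12/13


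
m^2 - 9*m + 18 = (m - 6)*(m - 3)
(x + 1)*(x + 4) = x^2 + 5*x + 4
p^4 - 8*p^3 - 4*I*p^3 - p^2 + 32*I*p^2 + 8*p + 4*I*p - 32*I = (p - 8)*(p - 4*I)*(-I*p - I)*(I*p - I)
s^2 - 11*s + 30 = (s - 6)*(s - 5)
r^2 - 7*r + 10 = (r - 5)*(r - 2)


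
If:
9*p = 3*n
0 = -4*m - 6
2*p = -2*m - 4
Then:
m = -3/2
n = -3/2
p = -1/2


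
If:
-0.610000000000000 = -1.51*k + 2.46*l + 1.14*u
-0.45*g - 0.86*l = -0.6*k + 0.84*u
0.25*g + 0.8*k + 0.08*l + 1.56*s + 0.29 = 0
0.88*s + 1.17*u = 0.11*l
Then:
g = 0.419841289383849 - 0.592370046652659*u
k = 2.42528950594987*u - 0.337292517768202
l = 1.02527933088793*u - 0.455004756841457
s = -1.20138553818446*u - 0.0568755946051822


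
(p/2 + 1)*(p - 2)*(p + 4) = p^3/2 + 2*p^2 - 2*p - 8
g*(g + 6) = g^2 + 6*g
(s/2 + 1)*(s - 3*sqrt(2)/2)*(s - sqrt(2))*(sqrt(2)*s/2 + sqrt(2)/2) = sqrt(2)*s^4/4 - 5*s^3/4 + 3*sqrt(2)*s^3/4 - 15*s^2/4 + 5*sqrt(2)*s^2/4 - 5*s/2 + 9*sqrt(2)*s/4 + 3*sqrt(2)/2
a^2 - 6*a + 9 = (a - 3)^2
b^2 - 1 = (b - 1)*(b + 1)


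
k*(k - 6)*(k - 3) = k^3 - 9*k^2 + 18*k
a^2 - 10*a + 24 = (a - 6)*(a - 4)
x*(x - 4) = x^2 - 4*x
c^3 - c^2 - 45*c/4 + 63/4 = (c - 3)*(c - 3/2)*(c + 7/2)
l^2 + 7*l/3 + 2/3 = (l + 1/3)*(l + 2)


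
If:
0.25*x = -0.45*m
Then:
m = -0.555555555555556*x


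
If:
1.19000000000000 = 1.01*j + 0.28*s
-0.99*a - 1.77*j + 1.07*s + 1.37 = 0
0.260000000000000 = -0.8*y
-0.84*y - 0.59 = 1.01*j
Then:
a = 7.76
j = -0.31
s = 5.38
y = -0.32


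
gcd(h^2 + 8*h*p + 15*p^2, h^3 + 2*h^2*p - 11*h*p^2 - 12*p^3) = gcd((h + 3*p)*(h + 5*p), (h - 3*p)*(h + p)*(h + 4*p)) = 1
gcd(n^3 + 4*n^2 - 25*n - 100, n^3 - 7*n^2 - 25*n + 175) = n^2 - 25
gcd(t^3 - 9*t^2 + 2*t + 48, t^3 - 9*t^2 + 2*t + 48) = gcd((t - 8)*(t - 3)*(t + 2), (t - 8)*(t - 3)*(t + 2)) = t^3 - 9*t^2 + 2*t + 48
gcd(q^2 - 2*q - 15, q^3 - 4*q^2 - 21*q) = q + 3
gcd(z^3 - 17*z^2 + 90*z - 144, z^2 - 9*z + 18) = z^2 - 9*z + 18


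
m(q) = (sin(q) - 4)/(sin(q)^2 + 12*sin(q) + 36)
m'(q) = (-2*sin(q)*cos(q) - 12*cos(q))*(sin(q) - 4)/(sin(q)^2 + 12*sin(q) + 36)^2 + cos(q)/(sin(q)^2 + 12*sin(q) + 36) = (14 - sin(q))*cos(q)/(sin(q) + 6)^3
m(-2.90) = -0.13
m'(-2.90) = -0.07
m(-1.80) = -0.20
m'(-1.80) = -0.03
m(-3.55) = -0.09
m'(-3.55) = -0.05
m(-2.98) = -0.12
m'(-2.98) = -0.07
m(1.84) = -0.06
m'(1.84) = -0.01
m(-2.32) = -0.17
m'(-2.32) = -0.07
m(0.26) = -0.10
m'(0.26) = 0.05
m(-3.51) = -0.09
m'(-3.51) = -0.05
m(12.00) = -0.15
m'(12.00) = 0.08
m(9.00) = -0.09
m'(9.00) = -0.05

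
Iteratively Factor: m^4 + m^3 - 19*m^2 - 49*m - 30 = (m - 5)*(m^3 + 6*m^2 + 11*m + 6) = (m - 5)*(m + 1)*(m^2 + 5*m + 6) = (m - 5)*(m + 1)*(m + 2)*(m + 3)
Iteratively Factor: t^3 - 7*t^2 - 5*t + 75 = (t - 5)*(t^2 - 2*t - 15) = (t - 5)*(t + 3)*(t - 5)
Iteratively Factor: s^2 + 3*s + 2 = (s + 2)*(s + 1)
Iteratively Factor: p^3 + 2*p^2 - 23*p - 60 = (p + 4)*(p^2 - 2*p - 15) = (p - 5)*(p + 4)*(p + 3)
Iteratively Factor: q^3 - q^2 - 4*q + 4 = (q - 1)*(q^2 - 4) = (q - 2)*(q - 1)*(q + 2)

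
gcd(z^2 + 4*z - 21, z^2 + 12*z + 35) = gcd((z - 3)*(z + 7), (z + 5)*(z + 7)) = z + 7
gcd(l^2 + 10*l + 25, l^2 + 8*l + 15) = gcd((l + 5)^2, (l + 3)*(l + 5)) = l + 5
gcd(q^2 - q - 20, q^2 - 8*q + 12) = 1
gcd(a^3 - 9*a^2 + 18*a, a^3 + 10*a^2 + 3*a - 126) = a - 3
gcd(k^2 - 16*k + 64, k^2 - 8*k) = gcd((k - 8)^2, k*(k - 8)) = k - 8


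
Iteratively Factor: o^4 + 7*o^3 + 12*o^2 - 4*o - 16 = (o + 2)*(o^3 + 5*o^2 + 2*o - 8) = (o - 1)*(o + 2)*(o^2 + 6*o + 8) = (o - 1)*(o + 2)^2*(o + 4)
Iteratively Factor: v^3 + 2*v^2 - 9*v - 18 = (v + 2)*(v^2 - 9) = (v + 2)*(v + 3)*(v - 3)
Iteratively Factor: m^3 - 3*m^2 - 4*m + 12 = (m - 2)*(m^2 - m - 6) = (m - 2)*(m + 2)*(m - 3)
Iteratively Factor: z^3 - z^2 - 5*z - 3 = (z + 1)*(z^2 - 2*z - 3) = (z - 3)*(z + 1)*(z + 1)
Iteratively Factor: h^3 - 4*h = (h)*(h^2 - 4) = h*(h - 2)*(h + 2)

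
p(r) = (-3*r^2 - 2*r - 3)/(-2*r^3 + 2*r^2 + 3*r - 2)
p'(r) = (-6*r - 2)/(-2*r^3 + 2*r^2 + 3*r - 2) + (-3*r^2 - 2*r - 3)*(6*r^2 - 4*r - 3)/(-2*r^3 + 2*r^2 + 3*r - 2)^2 = (-6*r^4 - 8*r^3 - 23*r^2 + 24*r + 13)/(4*r^6 - 8*r^5 - 8*r^4 + 20*r^3 + r^2 - 12*r + 4)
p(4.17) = 0.64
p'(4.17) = -0.27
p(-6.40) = -0.19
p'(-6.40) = -0.03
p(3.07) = 1.18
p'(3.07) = -0.88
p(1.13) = -8.59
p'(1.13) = -9.45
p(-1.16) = -14.16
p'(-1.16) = -398.30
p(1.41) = -19.65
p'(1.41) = -125.18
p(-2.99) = -0.39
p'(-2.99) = -0.15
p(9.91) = 0.18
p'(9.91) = -0.02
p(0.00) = 1.50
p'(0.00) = 3.25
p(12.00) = 0.15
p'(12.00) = -0.01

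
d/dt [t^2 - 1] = 2*t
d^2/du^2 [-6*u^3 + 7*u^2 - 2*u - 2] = 14 - 36*u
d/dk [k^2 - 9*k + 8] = 2*k - 9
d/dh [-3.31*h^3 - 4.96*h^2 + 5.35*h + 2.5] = -9.93*h^2 - 9.92*h + 5.35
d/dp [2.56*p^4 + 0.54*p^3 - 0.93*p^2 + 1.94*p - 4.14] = 10.24*p^3 + 1.62*p^2 - 1.86*p + 1.94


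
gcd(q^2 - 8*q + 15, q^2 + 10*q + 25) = 1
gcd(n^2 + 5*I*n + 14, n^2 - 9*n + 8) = 1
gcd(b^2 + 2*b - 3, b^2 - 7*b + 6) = b - 1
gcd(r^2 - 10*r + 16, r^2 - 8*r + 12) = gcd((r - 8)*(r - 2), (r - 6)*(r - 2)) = r - 2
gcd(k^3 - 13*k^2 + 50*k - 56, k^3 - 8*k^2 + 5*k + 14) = k^2 - 9*k + 14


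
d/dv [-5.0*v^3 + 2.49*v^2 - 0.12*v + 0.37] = -15.0*v^2 + 4.98*v - 0.12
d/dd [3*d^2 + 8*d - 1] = 6*d + 8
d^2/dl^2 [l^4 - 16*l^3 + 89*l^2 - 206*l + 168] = 12*l^2 - 96*l + 178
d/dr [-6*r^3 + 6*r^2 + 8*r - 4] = -18*r^2 + 12*r + 8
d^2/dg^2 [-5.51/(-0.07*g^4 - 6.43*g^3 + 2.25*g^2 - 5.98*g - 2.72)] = ((-4.6284*g^2 - 212.5758*g + 24.795)*(0.07*g^4 + 6.43*g^3 - 2.25*g^2 + 5.98*g + 2.72) + 5.51*(0.28*g^3 + 19.29*g^2 - 4.5*g + 5.98)*(0.56*g^3 + 38.58*g^2 - 9.0*g + 11.96))/(0.07*g^4 + 6.43*g^3 - 2.25*g^2 + 5.98*g + 2.72)^3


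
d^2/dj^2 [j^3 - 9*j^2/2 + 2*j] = 6*j - 9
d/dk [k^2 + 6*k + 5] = 2*k + 6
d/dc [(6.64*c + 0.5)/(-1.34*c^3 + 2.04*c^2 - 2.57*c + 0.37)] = (17.7952*c^3 - 11.5356*c^2 - 2.04*c + 3.7418)/(1.7956*c^6 - 5.4672*c^5 + 11.0492*c^4 - 11.4772*c^3 + 8.1145*c^2 - 1.9018*c + 0.1369)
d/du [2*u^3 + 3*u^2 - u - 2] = 6*u^2 + 6*u - 1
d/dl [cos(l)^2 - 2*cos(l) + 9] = 2*(1 - cos(l))*sin(l)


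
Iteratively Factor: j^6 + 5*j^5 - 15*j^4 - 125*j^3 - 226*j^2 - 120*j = (j + 3)*(j^5 + 2*j^4 - 21*j^3 - 62*j^2 - 40*j) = (j + 3)*(j + 4)*(j^4 - 2*j^3 - 13*j^2 - 10*j) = (j + 2)*(j + 3)*(j + 4)*(j^3 - 4*j^2 - 5*j) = (j + 1)*(j + 2)*(j + 3)*(j + 4)*(j^2 - 5*j) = (j - 5)*(j + 1)*(j + 2)*(j + 3)*(j + 4)*(j)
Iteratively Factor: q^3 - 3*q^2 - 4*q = (q)*(q^2 - 3*q - 4) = q*(q + 1)*(q - 4)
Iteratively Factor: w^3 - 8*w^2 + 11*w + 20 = (w - 5)*(w^2 - 3*w - 4) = (w - 5)*(w + 1)*(w - 4)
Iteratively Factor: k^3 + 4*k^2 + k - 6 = (k + 3)*(k^2 + k - 2) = (k + 2)*(k + 3)*(k - 1)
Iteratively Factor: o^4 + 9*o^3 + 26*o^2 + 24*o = (o + 4)*(o^3 + 5*o^2 + 6*o) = (o + 2)*(o + 4)*(o^2 + 3*o) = (o + 2)*(o + 3)*(o + 4)*(o)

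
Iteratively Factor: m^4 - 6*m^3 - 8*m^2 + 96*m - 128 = (m - 2)*(m^3 - 4*m^2 - 16*m + 64) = (m - 4)*(m - 2)*(m^2 - 16) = (m - 4)^2*(m - 2)*(m + 4)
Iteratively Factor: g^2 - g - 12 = (g + 3)*(g - 4)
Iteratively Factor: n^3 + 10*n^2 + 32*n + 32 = (n + 2)*(n^2 + 8*n + 16) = (n + 2)*(n + 4)*(n + 4)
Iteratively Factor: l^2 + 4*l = (l + 4)*(l)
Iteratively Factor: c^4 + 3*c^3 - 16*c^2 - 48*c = (c + 3)*(c^3 - 16*c) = (c + 3)*(c + 4)*(c^2 - 4*c) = (c - 4)*(c + 3)*(c + 4)*(c)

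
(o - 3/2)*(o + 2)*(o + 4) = o^3 + 9*o^2/2 - o - 12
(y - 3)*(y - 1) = y^2 - 4*y + 3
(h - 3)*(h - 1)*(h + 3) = h^3 - h^2 - 9*h + 9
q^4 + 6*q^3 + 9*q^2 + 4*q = q*(q + 1)^2*(q + 4)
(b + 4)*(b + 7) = b^2 + 11*b + 28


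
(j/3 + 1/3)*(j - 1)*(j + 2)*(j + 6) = j^4/3 + 8*j^3/3 + 11*j^2/3 - 8*j/3 - 4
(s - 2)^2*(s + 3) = s^3 - s^2 - 8*s + 12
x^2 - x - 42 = (x - 7)*(x + 6)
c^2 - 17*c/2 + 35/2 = (c - 5)*(c - 7/2)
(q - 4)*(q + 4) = q^2 - 16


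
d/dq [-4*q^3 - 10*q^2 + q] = -12*q^2 - 20*q + 1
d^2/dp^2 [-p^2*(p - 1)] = 2 - 6*p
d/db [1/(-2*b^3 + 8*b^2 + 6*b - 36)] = (3*b^2 - 8*b - 3)/(2*(b^3 - 4*b^2 - 3*b + 18)^2)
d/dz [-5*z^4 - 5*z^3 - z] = -20*z^3 - 15*z^2 - 1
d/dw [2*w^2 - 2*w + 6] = 4*w - 2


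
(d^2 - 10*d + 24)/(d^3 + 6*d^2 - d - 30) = (d^2 - 10*d + 24)/(d^3 + 6*d^2 - d - 30)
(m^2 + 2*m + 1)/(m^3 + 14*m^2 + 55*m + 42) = (m + 1)/(m^2 + 13*m + 42)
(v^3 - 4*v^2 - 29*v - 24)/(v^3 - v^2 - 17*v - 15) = (v - 8)/(v - 5)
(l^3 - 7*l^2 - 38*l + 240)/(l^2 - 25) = (l^2 - 2*l - 48)/(l + 5)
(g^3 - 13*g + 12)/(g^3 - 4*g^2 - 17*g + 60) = (g - 1)/(g - 5)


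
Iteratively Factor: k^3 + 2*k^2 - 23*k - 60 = (k + 3)*(k^2 - k - 20) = (k + 3)*(k + 4)*(k - 5)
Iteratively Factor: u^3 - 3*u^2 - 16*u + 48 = (u - 3)*(u^2 - 16) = (u - 3)*(u + 4)*(u - 4)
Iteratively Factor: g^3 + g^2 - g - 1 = (g + 1)*(g^2 - 1) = (g - 1)*(g + 1)*(g + 1)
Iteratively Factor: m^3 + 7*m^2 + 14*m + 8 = (m + 1)*(m^2 + 6*m + 8) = (m + 1)*(m + 2)*(m + 4)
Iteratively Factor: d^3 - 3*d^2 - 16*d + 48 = (d - 4)*(d^2 + d - 12) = (d - 4)*(d + 4)*(d - 3)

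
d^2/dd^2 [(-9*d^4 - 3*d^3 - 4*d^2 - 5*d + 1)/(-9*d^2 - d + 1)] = 2*(729*d^6 + 243*d^5 - 216*d^4 + 327*d^3 - 90*d^2 + 117*d - 1)/(729*d^6 + 243*d^5 - 216*d^4 - 53*d^3 + 24*d^2 + 3*d - 1)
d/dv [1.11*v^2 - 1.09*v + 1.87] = 2.22*v - 1.09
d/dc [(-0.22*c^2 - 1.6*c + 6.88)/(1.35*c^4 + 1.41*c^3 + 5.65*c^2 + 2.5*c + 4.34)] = (0.594*c^5 + 6.7902*c^4 - 32.64*c^3 - 20.6124*c^2 - 79.6536*c - 24.144)/(1.8225*c^8 + 3.807*c^7 + 17.2431*c^6 + 22.683*c^5 + 50.6905*c^4 + 40.4888*c^3 + 55.292*c^2 + 21.7*c + 18.8356)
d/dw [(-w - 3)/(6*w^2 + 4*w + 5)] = (6*w^2 + 36*w + 7)/(36*w^4 + 48*w^3 + 76*w^2 + 40*w + 25)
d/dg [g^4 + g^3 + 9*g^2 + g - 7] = 4*g^3 + 3*g^2 + 18*g + 1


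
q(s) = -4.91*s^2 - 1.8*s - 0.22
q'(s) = -9.82*s - 1.8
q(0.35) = -1.45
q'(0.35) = -5.24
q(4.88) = -125.93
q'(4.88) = -49.72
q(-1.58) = -9.63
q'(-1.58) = 13.72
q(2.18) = -27.48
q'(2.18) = -23.21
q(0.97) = -6.59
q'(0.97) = -11.33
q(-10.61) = -533.85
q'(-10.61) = 102.39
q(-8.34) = -326.73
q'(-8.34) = 80.10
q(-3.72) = -61.47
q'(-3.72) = 34.73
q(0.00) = -0.22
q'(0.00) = -1.80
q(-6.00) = -166.18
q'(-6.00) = 57.12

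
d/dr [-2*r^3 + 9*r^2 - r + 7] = -6*r^2 + 18*r - 1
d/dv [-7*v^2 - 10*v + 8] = -14*v - 10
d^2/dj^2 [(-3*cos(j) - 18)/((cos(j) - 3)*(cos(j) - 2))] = 3*(29*(1 - cos(j)^2)^2 + cos(j)^5 - 128*cos(j)^3 + 58*cos(j)^2 + 432*cos(j) - 317)/((cos(j) - 3)^3*(cos(j) - 2)^3)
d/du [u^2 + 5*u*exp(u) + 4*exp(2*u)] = 5*u*exp(u) + 2*u + 8*exp(2*u) + 5*exp(u)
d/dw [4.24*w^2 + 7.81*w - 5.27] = 8.48*w + 7.81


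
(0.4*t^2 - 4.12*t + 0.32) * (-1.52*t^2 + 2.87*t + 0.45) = -0.608*t^4 + 7.4104*t^3 - 12.1308*t^2 - 0.9356*t + 0.144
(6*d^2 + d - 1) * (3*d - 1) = 18*d^3 - 3*d^2 - 4*d + 1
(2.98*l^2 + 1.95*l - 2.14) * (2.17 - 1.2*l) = -3.576*l^3 + 4.1266*l^2 + 6.7995*l - 4.6438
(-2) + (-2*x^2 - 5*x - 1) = -2*x^2 - 5*x - 3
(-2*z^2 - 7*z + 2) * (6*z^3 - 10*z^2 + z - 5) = -12*z^5 - 22*z^4 + 80*z^3 - 17*z^2 + 37*z - 10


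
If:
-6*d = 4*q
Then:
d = -2*q/3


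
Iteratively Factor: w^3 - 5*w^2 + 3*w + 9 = (w - 3)*(w^2 - 2*w - 3) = (w - 3)^2*(w + 1)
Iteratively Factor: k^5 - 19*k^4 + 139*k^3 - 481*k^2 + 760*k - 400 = (k - 4)*(k^4 - 15*k^3 + 79*k^2 - 165*k + 100) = (k - 4)^2*(k^3 - 11*k^2 + 35*k - 25) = (k - 5)*(k - 4)^2*(k^2 - 6*k + 5) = (k - 5)^2*(k - 4)^2*(k - 1)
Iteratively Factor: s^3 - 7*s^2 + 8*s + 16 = (s - 4)*(s^2 - 3*s - 4) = (s - 4)*(s + 1)*(s - 4)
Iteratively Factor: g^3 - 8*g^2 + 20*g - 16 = (g - 4)*(g^2 - 4*g + 4) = (g - 4)*(g - 2)*(g - 2)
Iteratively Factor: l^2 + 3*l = (l)*(l + 3)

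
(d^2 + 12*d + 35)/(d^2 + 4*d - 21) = (d + 5)/(d - 3)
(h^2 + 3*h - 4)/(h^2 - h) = (h + 4)/h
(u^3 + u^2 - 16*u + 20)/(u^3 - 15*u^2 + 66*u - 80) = (u^2 + 3*u - 10)/(u^2 - 13*u + 40)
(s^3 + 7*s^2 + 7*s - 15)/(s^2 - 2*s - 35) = (s^2 + 2*s - 3)/(s - 7)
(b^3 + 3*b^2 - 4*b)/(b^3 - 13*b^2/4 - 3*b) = 4*(-b^2 - 3*b + 4)/(-4*b^2 + 13*b + 12)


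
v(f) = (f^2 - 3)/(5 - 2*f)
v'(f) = 2*f/(5 - 2*f) + 2*(f^2 - 3)/(5 - 2*f)^2 = 2*(-f^2 + 5*f - 3)/(4*f^2 - 20*f + 25)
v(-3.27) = 0.67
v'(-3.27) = -0.45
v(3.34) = -4.85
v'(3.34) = 1.80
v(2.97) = -6.19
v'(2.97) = 6.86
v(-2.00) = 0.11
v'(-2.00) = -0.42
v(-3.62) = 0.83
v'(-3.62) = -0.46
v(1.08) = -0.65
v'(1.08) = 0.31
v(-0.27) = -0.53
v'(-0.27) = -0.29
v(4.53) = -4.32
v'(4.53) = -0.11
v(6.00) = -4.71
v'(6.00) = -0.37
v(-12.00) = 4.86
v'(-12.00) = -0.49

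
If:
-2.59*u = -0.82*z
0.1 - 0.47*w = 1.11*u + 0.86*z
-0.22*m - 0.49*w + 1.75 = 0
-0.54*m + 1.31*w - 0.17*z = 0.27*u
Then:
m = 4.27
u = -0.18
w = 1.65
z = -0.56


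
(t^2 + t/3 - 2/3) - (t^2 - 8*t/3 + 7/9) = 3*t - 13/9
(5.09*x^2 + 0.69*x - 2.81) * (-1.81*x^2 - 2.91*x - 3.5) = -9.2129*x^4 - 16.0608*x^3 - 14.7368*x^2 + 5.7621*x + 9.835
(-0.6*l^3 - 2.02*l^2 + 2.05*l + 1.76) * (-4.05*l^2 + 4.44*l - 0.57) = 2.43*l^5 + 5.517*l^4 - 16.9293*l^3 + 3.1254*l^2 + 6.6459*l - 1.0032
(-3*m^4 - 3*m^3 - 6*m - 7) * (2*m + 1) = -6*m^5 - 9*m^4 - 3*m^3 - 12*m^2 - 20*m - 7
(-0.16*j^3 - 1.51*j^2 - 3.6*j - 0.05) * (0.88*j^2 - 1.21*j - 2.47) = -0.1408*j^5 - 1.1352*j^4 - 0.9457*j^3 + 8.0417*j^2 + 8.9525*j + 0.1235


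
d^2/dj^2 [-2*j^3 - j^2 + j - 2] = -12*j - 2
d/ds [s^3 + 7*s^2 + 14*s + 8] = 3*s^2 + 14*s + 14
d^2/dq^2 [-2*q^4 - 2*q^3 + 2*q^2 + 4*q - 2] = -24*q^2 - 12*q + 4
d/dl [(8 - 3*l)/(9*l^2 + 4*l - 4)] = (27*l^2 - 144*l - 20)/(81*l^4 + 72*l^3 - 56*l^2 - 32*l + 16)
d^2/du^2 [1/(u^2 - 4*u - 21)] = 2*(u^2 - 4*u - 4*(u - 2)^2 - 21)/(-u^2 + 4*u + 21)^3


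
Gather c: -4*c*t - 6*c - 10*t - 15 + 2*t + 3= c*(-4*t - 6) - 8*t - 12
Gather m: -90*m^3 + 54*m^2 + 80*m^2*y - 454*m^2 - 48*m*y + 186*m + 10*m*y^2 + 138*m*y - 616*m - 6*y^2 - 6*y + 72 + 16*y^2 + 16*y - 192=-90*m^3 + m^2*(80*y - 400) + m*(10*y^2 + 90*y - 430) + 10*y^2 + 10*y - 120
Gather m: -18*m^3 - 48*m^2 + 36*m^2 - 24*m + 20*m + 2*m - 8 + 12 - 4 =-18*m^3 - 12*m^2 - 2*m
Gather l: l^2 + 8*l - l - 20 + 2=l^2 + 7*l - 18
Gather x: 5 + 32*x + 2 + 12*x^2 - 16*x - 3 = 12*x^2 + 16*x + 4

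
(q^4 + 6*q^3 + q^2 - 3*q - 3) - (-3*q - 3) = q^4 + 6*q^3 + q^2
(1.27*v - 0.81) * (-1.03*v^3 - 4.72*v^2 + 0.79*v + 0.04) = -1.3081*v^4 - 5.1601*v^3 + 4.8265*v^2 - 0.5891*v - 0.0324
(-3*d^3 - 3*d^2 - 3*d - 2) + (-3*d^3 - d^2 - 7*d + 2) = -6*d^3 - 4*d^2 - 10*d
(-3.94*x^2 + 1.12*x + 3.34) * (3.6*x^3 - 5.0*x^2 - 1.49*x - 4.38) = -14.184*x^5 + 23.732*x^4 + 12.2946*x^3 - 1.1116*x^2 - 9.8822*x - 14.6292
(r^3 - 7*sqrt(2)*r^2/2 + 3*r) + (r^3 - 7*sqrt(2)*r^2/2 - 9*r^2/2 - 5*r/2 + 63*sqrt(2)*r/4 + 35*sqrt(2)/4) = 2*r^3 - 7*sqrt(2)*r^2 - 9*r^2/2 + r/2 + 63*sqrt(2)*r/4 + 35*sqrt(2)/4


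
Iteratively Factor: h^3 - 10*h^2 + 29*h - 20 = (h - 4)*(h^2 - 6*h + 5) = (h - 4)*(h - 1)*(h - 5)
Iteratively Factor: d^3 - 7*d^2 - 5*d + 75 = (d + 3)*(d^2 - 10*d + 25) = (d - 5)*(d + 3)*(d - 5)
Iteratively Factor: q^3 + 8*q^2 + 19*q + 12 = (q + 3)*(q^2 + 5*q + 4) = (q + 3)*(q + 4)*(q + 1)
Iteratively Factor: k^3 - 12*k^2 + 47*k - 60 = (k - 4)*(k^2 - 8*k + 15) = (k - 4)*(k - 3)*(k - 5)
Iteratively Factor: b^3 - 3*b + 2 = (b + 2)*(b^2 - 2*b + 1) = (b - 1)*(b + 2)*(b - 1)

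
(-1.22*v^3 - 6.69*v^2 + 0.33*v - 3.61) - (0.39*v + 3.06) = -1.22*v^3 - 6.69*v^2 - 0.06*v - 6.67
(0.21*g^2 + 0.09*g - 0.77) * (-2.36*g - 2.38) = -0.4956*g^3 - 0.7122*g^2 + 1.603*g + 1.8326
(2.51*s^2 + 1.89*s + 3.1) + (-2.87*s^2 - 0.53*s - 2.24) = -0.36*s^2 + 1.36*s + 0.86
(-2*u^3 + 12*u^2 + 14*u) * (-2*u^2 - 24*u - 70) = 4*u^5 + 24*u^4 - 176*u^3 - 1176*u^2 - 980*u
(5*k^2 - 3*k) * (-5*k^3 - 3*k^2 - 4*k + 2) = -25*k^5 - 11*k^3 + 22*k^2 - 6*k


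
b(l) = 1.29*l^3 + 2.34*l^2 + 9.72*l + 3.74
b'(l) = 3.87*l^2 + 4.68*l + 9.72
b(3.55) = 125.45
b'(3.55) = 75.11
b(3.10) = 94.79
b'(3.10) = 61.42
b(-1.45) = -9.37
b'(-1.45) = 11.07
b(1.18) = 20.59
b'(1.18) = 20.63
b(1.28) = 22.72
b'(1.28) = 22.05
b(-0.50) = -0.70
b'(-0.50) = 8.35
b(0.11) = 4.84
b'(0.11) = 10.28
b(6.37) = 494.04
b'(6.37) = 196.56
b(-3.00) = -39.19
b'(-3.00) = 30.51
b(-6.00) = -248.98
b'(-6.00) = 120.96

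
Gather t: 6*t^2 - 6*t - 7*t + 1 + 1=6*t^2 - 13*t + 2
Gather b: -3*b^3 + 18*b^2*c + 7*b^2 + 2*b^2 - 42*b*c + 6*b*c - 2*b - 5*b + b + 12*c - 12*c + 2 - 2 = -3*b^3 + b^2*(18*c + 9) + b*(-36*c - 6)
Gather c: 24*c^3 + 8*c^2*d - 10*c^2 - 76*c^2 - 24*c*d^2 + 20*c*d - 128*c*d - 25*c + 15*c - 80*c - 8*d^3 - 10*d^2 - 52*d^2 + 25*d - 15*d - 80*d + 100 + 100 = 24*c^3 + c^2*(8*d - 86) + c*(-24*d^2 - 108*d - 90) - 8*d^3 - 62*d^2 - 70*d + 200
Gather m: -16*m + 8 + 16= 24 - 16*m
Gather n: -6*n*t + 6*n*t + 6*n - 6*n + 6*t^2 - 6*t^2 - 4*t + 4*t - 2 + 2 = 0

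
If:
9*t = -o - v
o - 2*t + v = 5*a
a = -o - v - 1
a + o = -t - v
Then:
No Solution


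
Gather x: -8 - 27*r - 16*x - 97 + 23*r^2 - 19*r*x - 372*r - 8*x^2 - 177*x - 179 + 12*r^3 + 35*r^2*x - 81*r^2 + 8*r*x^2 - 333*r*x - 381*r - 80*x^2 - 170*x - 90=12*r^3 - 58*r^2 - 780*r + x^2*(8*r - 88) + x*(35*r^2 - 352*r - 363) - 374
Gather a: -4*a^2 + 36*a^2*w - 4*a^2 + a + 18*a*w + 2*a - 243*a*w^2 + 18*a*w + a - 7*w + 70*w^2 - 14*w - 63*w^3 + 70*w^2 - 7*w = a^2*(36*w - 8) + a*(-243*w^2 + 36*w + 4) - 63*w^3 + 140*w^2 - 28*w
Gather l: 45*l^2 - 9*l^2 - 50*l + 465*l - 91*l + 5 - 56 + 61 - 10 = 36*l^2 + 324*l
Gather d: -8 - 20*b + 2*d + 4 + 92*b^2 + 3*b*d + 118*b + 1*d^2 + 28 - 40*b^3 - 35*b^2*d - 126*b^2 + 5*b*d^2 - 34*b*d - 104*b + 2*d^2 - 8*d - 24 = -40*b^3 - 34*b^2 - 6*b + d^2*(5*b + 3) + d*(-35*b^2 - 31*b - 6)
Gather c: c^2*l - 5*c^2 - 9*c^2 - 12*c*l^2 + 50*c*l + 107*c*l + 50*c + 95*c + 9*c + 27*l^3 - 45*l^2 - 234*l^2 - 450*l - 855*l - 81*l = c^2*(l - 14) + c*(-12*l^2 + 157*l + 154) + 27*l^3 - 279*l^2 - 1386*l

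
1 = 1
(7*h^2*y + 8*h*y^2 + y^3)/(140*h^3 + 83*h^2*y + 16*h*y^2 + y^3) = y*(h + y)/(20*h^2 + 9*h*y + y^2)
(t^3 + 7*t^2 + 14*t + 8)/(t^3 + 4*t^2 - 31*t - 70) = (t^2 + 5*t + 4)/(t^2 + 2*t - 35)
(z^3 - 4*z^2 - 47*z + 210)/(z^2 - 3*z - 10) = (z^2 + z - 42)/(z + 2)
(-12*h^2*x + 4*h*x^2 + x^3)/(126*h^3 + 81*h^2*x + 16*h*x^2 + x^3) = x*(-2*h + x)/(21*h^2 + 10*h*x + x^2)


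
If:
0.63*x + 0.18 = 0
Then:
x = -0.29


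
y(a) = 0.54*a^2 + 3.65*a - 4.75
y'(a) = 1.08*a + 3.65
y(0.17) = -4.11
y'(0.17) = 3.83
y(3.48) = 14.49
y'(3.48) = 7.41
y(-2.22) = -10.19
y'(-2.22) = 1.25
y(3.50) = 14.64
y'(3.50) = 7.43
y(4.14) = 19.62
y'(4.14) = 8.12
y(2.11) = 5.36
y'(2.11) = 5.93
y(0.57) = -2.49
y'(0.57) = 4.27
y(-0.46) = -6.31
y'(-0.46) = 3.15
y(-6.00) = -7.21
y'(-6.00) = -2.83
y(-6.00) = -7.21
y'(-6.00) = -2.83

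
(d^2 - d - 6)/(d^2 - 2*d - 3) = (d + 2)/(d + 1)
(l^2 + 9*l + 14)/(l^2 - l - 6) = (l + 7)/(l - 3)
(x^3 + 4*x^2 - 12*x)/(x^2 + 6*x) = x - 2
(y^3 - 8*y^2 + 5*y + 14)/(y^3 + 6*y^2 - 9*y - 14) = (y - 7)/(y + 7)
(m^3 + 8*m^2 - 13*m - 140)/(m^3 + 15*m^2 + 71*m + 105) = (m - 4)/(m + 3)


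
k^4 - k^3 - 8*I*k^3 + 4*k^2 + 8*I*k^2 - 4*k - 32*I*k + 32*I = (k - 1)*(k - 8*I)*(k - 2*I)*(k + 2*I)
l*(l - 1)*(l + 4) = l^3 + 3*l^2 - 4*l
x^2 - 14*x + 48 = (x - 8)*(x - 6)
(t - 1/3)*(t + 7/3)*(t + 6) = t^3 + 8*t^2 + 101*t/9 - 14/3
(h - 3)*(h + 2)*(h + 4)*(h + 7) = h^4 + 10*h^3 + 11*h^2 - 94*h - 168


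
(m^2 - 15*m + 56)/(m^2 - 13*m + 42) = (m - 8)/(m - 6)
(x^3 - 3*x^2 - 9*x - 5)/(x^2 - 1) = (x^2 - 4*x - 5)/(x - 1)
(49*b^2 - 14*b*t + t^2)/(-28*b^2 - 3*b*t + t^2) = (-7*b + t)/(4*b + t)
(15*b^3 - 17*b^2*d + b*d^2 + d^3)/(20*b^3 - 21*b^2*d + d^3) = (3*b - d)/(4*b - d)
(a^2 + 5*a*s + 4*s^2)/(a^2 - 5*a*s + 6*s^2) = (a^2 + 5*a*s + 4*s^2)/(a^2 - 5*a*s + 6*s^2)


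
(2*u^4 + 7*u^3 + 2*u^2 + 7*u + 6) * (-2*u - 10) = -4*u^5 - 34*u^4 - 74*u^3 - 34*u^2 - 82*u - 60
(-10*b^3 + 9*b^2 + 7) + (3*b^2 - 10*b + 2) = -10*b^3 + 12*b^2 - 10*b + 9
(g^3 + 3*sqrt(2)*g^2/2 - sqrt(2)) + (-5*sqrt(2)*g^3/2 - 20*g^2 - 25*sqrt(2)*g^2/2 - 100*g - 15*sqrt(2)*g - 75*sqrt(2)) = -5*sqrt(2)*g^3/2 + g^3 - 20*g^2 - 11*sqrt(2)*g^2 - 100*g - 15*sqrt(2)*g - 76*sqrt(2)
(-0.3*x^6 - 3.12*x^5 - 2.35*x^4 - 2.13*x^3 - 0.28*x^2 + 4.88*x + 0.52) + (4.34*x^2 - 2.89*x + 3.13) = -0.3*x^6 - 3.12*x^5 - 2.35*x^4 - 2.13*x^3 + 4.06*x^2 + 1.99*x + 3.65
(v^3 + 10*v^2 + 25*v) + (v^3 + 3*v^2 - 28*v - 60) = 2*v^3 + 13*v^2 - 3*v - 60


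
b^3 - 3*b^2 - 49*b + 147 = (b - 7)*(b - 3)*(b + 7)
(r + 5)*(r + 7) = r^2 + 12*r + 35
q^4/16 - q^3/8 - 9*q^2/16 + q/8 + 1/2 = (q/4 + 1/4)*(q/4 + 1/2)*(q - 4)*(q - 1)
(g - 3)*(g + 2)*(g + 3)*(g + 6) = g^4 + 8*g^3 + 3*g^2 - 72*g - 108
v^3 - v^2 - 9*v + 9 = (v - 3)*(v - 1)*(v + 3)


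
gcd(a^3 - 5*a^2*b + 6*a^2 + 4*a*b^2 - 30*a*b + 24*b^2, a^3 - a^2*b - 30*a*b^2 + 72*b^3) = a - 4*b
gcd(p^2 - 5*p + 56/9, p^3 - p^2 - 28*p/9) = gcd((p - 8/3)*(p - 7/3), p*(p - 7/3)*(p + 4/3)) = p - 7/3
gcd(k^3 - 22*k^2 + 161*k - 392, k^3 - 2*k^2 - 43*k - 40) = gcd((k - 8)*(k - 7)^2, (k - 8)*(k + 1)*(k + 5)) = k - 8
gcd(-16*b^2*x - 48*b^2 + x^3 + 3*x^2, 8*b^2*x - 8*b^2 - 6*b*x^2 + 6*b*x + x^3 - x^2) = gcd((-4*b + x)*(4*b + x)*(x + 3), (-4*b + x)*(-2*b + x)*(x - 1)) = -4*b + x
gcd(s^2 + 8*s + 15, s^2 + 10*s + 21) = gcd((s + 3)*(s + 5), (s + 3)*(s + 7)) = s + 3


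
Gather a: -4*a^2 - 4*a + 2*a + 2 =-4*a^2 - 2*a + 2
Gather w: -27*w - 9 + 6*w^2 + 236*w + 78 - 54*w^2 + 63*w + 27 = -48*w^2 + 272*w + 96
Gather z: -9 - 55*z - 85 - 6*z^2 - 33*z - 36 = -6*z^2 - 88*z - 130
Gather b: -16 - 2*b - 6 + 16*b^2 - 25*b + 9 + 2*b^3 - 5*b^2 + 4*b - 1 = 2*b^3 + 11*b^2 - 23*b - 14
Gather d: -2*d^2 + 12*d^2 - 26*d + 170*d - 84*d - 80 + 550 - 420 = 10*d^2 + 60*d + 50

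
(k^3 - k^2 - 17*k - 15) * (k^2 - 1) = k^5 - k^4 - 18*k^3 - 14*k^2 + 17*k + 15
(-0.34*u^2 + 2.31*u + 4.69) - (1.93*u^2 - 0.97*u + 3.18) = -2.27*u^2 + 3.28*u + 1.51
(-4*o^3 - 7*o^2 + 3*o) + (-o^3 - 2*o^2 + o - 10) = -5*o^3 - 9*o^2 + 4*o - 10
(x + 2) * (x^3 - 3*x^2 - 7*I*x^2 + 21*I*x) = x^4 - x^3 - 7*I*x^3 - 6*x^2 + 7*I*x^2 + 42*I*x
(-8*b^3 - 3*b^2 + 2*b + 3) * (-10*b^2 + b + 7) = 80*b^5 + 22*b^4 - 79*b^3 - 49*b^2 + 17*b + 21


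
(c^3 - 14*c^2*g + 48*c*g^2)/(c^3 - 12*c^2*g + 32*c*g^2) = (c - 6*g)/(c - 4*g)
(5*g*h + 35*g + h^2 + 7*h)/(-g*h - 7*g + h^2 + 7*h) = (-5*g - h)/(g - h)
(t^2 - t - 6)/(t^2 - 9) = (t + 2)/(t + 3)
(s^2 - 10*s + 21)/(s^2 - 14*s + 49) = (s - 3)/(s - 7)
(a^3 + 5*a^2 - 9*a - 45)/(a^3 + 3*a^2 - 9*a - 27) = (a + 5)/(a + 3)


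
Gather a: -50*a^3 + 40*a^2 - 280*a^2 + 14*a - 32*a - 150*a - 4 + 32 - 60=-50*a^3 - 240*a^2 - 168*a - 32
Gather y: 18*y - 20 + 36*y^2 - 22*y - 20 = 36*y^2 - 4*y - 40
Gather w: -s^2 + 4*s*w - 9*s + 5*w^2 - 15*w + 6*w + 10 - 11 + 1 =-s^2 - 9*s + 5*w^2 + w*(4*s - 9)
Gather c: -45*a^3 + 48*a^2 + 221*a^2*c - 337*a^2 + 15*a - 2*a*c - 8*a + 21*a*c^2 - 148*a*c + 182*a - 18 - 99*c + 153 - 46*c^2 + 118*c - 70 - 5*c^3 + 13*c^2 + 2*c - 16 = -45*a^3 - 289*a^2 + 189*a - 5*c^3 + c^2*(21*a - 33) + c*(221*a^2 - 150*a + 21) + 49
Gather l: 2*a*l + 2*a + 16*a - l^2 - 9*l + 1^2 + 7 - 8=18*a - l^2 + l*(2*a - 9)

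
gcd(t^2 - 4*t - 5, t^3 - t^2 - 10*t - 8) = t + 1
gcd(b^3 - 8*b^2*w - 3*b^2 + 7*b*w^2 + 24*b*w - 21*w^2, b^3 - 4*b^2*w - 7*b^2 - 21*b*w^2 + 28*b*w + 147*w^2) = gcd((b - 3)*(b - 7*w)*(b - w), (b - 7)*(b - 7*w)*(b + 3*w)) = -b + 7*w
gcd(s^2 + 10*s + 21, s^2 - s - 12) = s + 3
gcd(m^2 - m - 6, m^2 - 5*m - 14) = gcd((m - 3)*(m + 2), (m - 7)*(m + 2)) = m + 2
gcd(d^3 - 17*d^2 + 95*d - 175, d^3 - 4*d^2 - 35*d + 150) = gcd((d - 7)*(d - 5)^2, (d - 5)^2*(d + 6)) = d^2 - 10*d + 25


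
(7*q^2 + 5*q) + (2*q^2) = 9*q^2 + 5*q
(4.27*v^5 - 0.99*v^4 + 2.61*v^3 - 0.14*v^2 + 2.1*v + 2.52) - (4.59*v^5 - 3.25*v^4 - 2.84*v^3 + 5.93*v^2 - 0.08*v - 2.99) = -0.32*v^5 + 2.26*v^4 + 5.45*v^3 - 6.07*v^2 + 2.18*v + 5.51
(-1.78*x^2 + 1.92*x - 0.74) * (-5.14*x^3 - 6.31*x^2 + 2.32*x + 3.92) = 9.1492*x^5 + 1.363*x^4 - 12.4412*x^3 + 2.1462*x^2 + 5.8096*x - 2.9008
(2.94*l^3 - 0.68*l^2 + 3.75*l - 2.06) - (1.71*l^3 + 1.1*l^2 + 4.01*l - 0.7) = 1.23*l^3 - 1.78*l^2 - 0.26*l - 1.36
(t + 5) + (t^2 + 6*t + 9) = t^2 + 7*t + 14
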